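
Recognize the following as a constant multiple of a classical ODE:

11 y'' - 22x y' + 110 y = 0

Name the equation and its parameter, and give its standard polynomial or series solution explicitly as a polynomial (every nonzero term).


All three coefficients share the factor 11; dividing through by 11 gives  y'' - 2x y' + 10 y = 0.
This matches the Hermite equation y'' - 2x y' + 2n y = 0 with 2n = 10, so n = 5; the polynomial solution is H_5(x).
With y = sum_k a_k x^k, matching x^k gives (k+2)(k+1) a_{k+2} = 2(k - n) a_k = 2(k - 5) a_k. The right side vanishes at k = 5, so the series with the parity of 5 terminates at degree 5.
Standard normalization: leading coefficient of H_n is 2^n, so a_5 = 2^5 = 32. Work downward with a_k = (k+1)(k+2) a_{k+2} / (2(k - n)):
  a_3 = (4)(5)(32) / (2(3 - 5)) = 640/(-4) = -160
  a_1 = (2)(3)(-160) / (2(1 - 5)) = -960/(-8) = 120
Hence H_5(x) = 32 x^5 - 160 x^3 + 120 x.

H_5(x); series = 32 x^5 - 160 x^3 + 120 x


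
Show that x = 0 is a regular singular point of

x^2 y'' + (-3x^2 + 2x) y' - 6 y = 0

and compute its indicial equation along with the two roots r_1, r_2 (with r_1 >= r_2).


Divide by x^2 to reach normal form y'' + P_1(x) y' + P_2(x) y = 0 with P_1(x) = -3 + 2/x and P_2(x) = -6/x^2.
x = 0 is a singular point because the y'-coefficient -3 + 2/x has a pole at x = 0 and the y-coefficient -6/x^2 has a pole at x = 0.
It is a regular singular point because x P_1(x) = p(x) = 2 - 3x and x^2 P_2(x) = q(x) = -6 are polynomials, hence analytic at x = 0.
p(0) = 2,  q(0) = -6.
Indicial equation: r(r-1) + p(0) r + q(0) = 0, i.e. r^2 + (p(0) - 1) r + q(0) = 0, i.e. r^2 + 1 r - 6 = 0.
Discriminant: (1)^2 - 4(-6) = 25, so r = (-1 ± 5)/2.
Solving: r_1 = 2, r_2 = -3.

indicial: r^2 + 1 r - 6 = 0; roots r_1 = 2, r_2 = -3


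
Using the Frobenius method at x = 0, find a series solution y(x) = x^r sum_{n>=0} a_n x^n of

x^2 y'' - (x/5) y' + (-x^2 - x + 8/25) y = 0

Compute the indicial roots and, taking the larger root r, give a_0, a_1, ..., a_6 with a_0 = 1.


Write in Frobenius form y'' + (p(x)/x) y' + (q(x)/x^2) y = 0:
  p(x) = -1/5,  q(x) = -x^2 - x + 8/25.
Indicial equation: r(r-1) + (-1/5) r + (8/25) = 0 -> roots r_1 = 4/5, r_2 = 2/5.
Take r = r_1 = 4/5. Let y(x) = x^r sum_{n>=0} a_n x^n with a_0 = 1.
Substitute y = x^r sum a_n x^n and match x^{r+n}. The recurrence is
  D(n) a_n - 1 a_{n-1} - 1 a_{n-2} = 0,  where D(n) = (r+n)(r+n-1) + (-1/5)(r+n) + (8/25).
  a_n = [1 a_{n-1} + 1 a_{n-2}] / D(n).
Since the indicial polynomial factors as (r - r_1)(r - r_2), D(n) = (r_1 + n - r_1)(r_1 + n - r_2) = n(n + 2/5).
Evaluating step by step (a_0 = 1):
  n = 1: D(1) = 1(1 + 2/5) = 7/5; numerator = 1(1) = 1; a_1 = (1)/(7/5) = 5/7
  n = 2: D(2) = 2(2 + 2/5) = 24/5; numerator = 1(5/7) + 1(1) = 12/7; a_2 = (12/7)/(24/5) = 5/14
  n = 3: D(3) = 3(3 + 2/5) = 51/5; numerator = 1(5/14) + 1(5/7) = 15/14; a_3 = (15/14)/(51/5) = 25/238
  n = 4: D(4) = 4(4 + 2/5) = 88/5; numerator = 1(25/238) + 1(5/14) = 55/119; a_4 = (55/119)/(88/5) = 25/952
  n = 5: D(5) = 5(5 + 2/5) = 27; numerator = 1(25/952) + 1(25/238) = 125/952; a_5 = (125/952)/(27) = 125/25704
  n = 6: D(6) = 6(6 + 2/5) = 192/5; numerator = 1(125/25704) + 1(25/952) = 100/3213; a_6 = (100/3213)/(192/5) = 125/154224

r = 4/5; a_0 = 1; a_1 = 5/7; a_2 = 5/14; a_3 = 25/238; a_4 = 25/952; a_5 = 125/25704; a_6 = 125/154224


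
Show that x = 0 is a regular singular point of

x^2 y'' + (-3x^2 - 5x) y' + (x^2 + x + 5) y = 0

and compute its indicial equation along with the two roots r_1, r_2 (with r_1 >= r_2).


Divide by x^2 to reach normal form y'' + P_1(x) y' + P_2(x) y = 0 with P_1(x) = -3 - 5/x and P_2(x) = 1 + 1/x + 5/x^2.
x = 0 is a singular point because the y'-coefficient -3 - 5/x has a pole at x = 0 and the y-coefficient 1 + 1/x + 5/x^2 has a pole at x = 0.
It is a regular singular point because x P_1(x) = p(x) = -3x - 5 and x^2 P_2(x) = q(x) = x^2 + x + 5 are polynomials, hence analytic at x = 0.
p(0) = -5,  q(0) = 5.
Indicial equation: r(r-1) + p(0) r + q(0) = 0, i.e. r^2 + (p(0) - 1) r + q(0) = 0, i.e. r^2 - 6 r + 5 = 0.
Discriminant: (-6)^2 - 4(5) = 16, so r = (6 ± 4)/2.
Solving: r_1 = 5, r_2 = 1.

indicial: r^2 - 6 r + 5 = 0; roots r_1 = 5, r_2 = 1


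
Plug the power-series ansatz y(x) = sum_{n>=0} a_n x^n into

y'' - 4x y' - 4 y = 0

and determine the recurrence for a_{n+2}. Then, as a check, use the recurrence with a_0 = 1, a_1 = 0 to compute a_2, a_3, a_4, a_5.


Substitute y = sum_n a_n x^n.
y''(x) has coefficient (n+2)(n+1) a_{n+2} at x^n;
-4 x y'(x) has coefficient -4 n a_n at x^n (shift);
-4 y(x) has coefficient -4 a_n at x^n.
Matching x^n: (n+2)(n+1) a_{n+2} + (-4n - 4) a_n = 0.
Thus a_{n+2} = (4n + 4) / ((n+1)(n+2)) * a_n.

Check with a_0 = 1, a_1 = 0 (apply the recurrence for n = 0, 1, 2, 3): a_0 = 1, a_1 = 0, a_2 = 2, a_3 = 0, a_4 = 2, a_5 = 0.

a_(n+2) = (4n + 4) / ((n+1)(n+2)) * a_n; check: a_0 = 1, a_1 = 0, a_2 = 2, a_3 = 0, a_4 = 2, a_5 = 0


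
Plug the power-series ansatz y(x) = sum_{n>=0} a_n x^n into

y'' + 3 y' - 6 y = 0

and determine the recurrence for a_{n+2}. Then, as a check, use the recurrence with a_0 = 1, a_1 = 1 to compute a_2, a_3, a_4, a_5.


Substitute y = sum_n a_n x^n.
y''(x) has coefficient (n+2)(n+1) a_{n+2} at x^n;
3 y'(x) has coefficient 3 (n+1) a_{n+1} at x^n;
-6 y(x) has coefficient -6 a_n at x^n.
Matching x^n: (n+2)(n+1) a_{n+2} + 3 (n+1) a_{n+1} - 6 a_n = 0.
Thus a_{n+2} = [-3 (n+1) a_{n+1} + 6 a_n] / ((n+1)(n+2)).

Check with a_0 = 1, a_1 = 1 (apply the recurrence for n = 0, 1, 2, 3): a_0 = 1, a_1 = 1, a_2 = 3/2, a_3 = -1/2, a_4 = 9/8, a_5 = -33/40.

a_(n+2) = [-3 (n+1) a_(n+1) + 6 a_n] / ((n+1)(n+2)); check: a_0 = 1, a_1 = 1, a_2 = 3/2, a_3 = -1/2, a_4 = 9/8, a_5 = -33/40


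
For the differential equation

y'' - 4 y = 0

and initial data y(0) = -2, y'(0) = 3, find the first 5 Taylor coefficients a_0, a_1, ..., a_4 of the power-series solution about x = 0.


Ansatz: y(x) = sum_{n>=0} a_n x^n, so y'(x) = sum_{n>=1} n a_n x^(n-1) and y''(x) = sum_{n>=2} n(n-1) a_n x^(n-2).
Substitute into P(x) y'' + Q(x) y' + R(x) y = 0 with P(x) = 1, Q(x) = 0, R(x) = -4, and match powers of x.
Initial conditions: a_0 = -2, a_1 = 3.
Setting the coefficient of each power of x to zero and solving order by order (substituting the coefficients already found):
  x^0: 2 a_2 - 4 a_0 = 0  ->  2 a_2 = 4 a_0 = -8  ->  a_2 = -4
  x^1: 6 a_3 - 4 a_1 = 0  ->  6 a_3 = 4 a_1 = 12  ->  a_3 = 2
  x^2: 12 a_4 - 4 a_2 = 0  ->  12 a_4 = 4 a_2 = -16  ->  a_4 = -4/3
Truncated series: y(x) = -2 + 3 x - 4 x^2 + 2 x^3 - (4/3) x^4 + O(x^5).

a_0 = -2; a_1 = 3; a_2 = -4; a_3 = 2; a_4 = -4/3


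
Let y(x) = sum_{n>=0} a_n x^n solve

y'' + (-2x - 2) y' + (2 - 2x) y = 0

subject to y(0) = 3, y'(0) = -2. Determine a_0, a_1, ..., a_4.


Ansatz: y(x) = sum_{n>=0} a_n x^n, so y'(x) = sum_{n>=1} n a_n x^(n-1) and y''(x) = sum_{n>=2} n(n-1) a_n x^(n-2).
Substitute into P(x) y'' + Q(x) y' + R(x) y = 0 with P(x) = 1, Q(x) = -2x - 2, R(x) = 2 - 2x, and match powers of x.
Initial conditions: a_0 = 3, a_1 = -2.
Setting the coefficient of each power of x to zero and solving order by order (substituting the coefficients already found):
  x^0: 2 a_2 - 2 a_1 + 2 a_0 = 0  ->  2 a_2 = 2 a_1 - 2 a_0 = -10  ->  a_2 = -5
  x^1: 6 a_3 - 4 a_2 - 2 a_0 = 0  ->  6 a_3 = 4 a_2 + 2 a_0 = -14  ->  a_3 = -7/3
  x^2: 12 a_4 - 6 a_3 - 2 a_2 - 2 a_1 = 0  ->  12 a_4 = 6 a_3 + 2 a_2 + 2 a_1 = -28  ->  a_4 = -7/3
Truncated series: y(x) = 3 - 2 x - 5 x^2 - (7/3) x^3 - (7/3) x^4 + O(x^5).

a_0 = 3; a_1 = -2; a_2 = -5; a_3 = -7/3; a_4 = -7/3


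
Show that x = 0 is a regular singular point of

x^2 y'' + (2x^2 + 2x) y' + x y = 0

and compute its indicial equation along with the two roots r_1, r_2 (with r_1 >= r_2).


Divide by x^2 to reach normal form y'' + P_1(x) y' + P_2(x) y = 0 with P_1(x) = 2 + 2/x and P_2(x) = 1/x.
x = 0 is a singular point because the y'-coefficient 2 + 2/x has a pole at x = 0 and the y-coefficient 1/x has a pole at x = 0.
It is a regular singular point because x P_1(x) = p(x) = 2x + 2 and x^2 P_2(x) = q(x) = x are polynomials, hence analytic at x = 0.
p(0) = 2,  q(0) = 0.
Indicial equation: r(r-1) + p(0) r + q(0) = 0, i.e. r^2 + (p(0) - 1) r + q(0) = 0, i.e. r^2 + 1 r = 0.
Discriminant: (1)^2 - 4(0) = 1, so r = (-1 ± 1)/2.
Solving: r_1 = 0, r_2 = -1.

indicial: r^2 + 1 r = 0; roots r_1 = 0, r_2 = -1


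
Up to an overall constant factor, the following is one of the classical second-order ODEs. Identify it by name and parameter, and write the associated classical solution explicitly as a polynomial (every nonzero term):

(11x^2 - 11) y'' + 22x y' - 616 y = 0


All three coefficients share the factor -11; dividing through by -11 gives  (1 - x^2) y'' - 2x y' + 56 y = 0.
This matches the Legendre equation (1 - x^2) y'' - 2x y' + n(n+1) y = 0 (note the -2x y' term) with n(n+1) = 56, so n = 7; the polynomial solution is P_7(x).
With y = sum_k a_k x^k, matching x^k gives (k+2)(k+1) a_{k+2} = [k(k+1) - n(n+1)] a_k = (k - 7)(k + 8) a_k. The right side vanishes at k = 7, so the series with the parity of 7 terminates at degree 7.
Standard normalization (P_n(1) = 1): leading coefficient (2n)!/(2^n (n!)^2) = 87178291200/(128*25401600) = 429/16, so a_7 = 429/16. Work downward with a_k = (k+1)(k+2) a_{k+2} / ((k - 7)(k + 8)):
  a_5 = (6)(7)(429/16) / ((5 - 7)(5 + 8)) = (9009/8)/(-26) = -693/16
  a_3 = (4)(5)(-693/16) / ((3 - 7)(3 + 8)) = (-3465/4)/(-44) = 315/16
  a_1 = (2)(3)(315/16) / ((1 - 7)(1 + 8)) = (945/8)/(-54) = -35/16
Hence P_7(x) = 429 x^7/16 - 693 x^5/16 + 315 x^3/16 - 35 x/16.

P_7(x); series = 429 x^7/16 - 693 x^5/16 + 315 x^3/16 - 35 x/16


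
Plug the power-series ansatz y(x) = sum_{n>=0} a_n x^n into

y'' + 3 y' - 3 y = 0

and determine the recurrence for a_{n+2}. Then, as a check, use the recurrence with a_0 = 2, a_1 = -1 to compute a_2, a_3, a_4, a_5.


Substitute y = sum_n a_n x^n.
y''(x) has coefficient (n+2)(n+1) a_{n+2} at x^n;
3 y'(x) has coefficient 3 (n+1) a_{n+1} at x^n;
-3 y(x) has coefficient -3 a_n at x^n.
Matching x^n: (n+2)(n+1) a_{n+2} + 3 (n+1) a_{n+1} - 3 a_n = 0.
Thus a_{n+2} = [-3 (n+1) a_{n+1} + 3 a_n] / ((n+1)(n+2)).

Check with a_0 = 2, a_1 = -1 (apply the recurrence for n = 0, 1, 2, 3): a_0 = 2, a_1 = -1, a_2 = 9/2, a_3 = -5, a_4 = 39/8, a_5 = -147/40.

a_(n+2) = [-3 (n+1) a_(n+1) + 3 a_n] / ((n+1)(n+2)); check: a_0 = 2, a_1 = -1, a_2 = 9/2, a_3 = -5, a_4 = 39/8, a_5 = -147/40


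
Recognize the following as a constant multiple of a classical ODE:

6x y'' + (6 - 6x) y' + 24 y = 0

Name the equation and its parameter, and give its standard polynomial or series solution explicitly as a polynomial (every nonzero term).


All three coefficients share the factor 6; dividing through by 6 gives  x y'' + (1 - x) y' + 4 y = 0.
This matches the Laguerre equation x y'' + (1 - x) y' + n y = 0 with n = 4; the polynomial solution is L_4(x).
With y = sum_k a_k x^k, matching x^k gives (k+1)k a_{k+1} + (k+1) a_{k+1} - k a_k + n a_k = 0, i.e. (k+1)^2 a_{k+1} = (k - n) a_k = (k - 4) a_k. The right side vanishes at k = 4, so the series terminates at degree 4.
Standard normalization L_n(0) = 1 gives a_0 = 1. Work upward with a_{k+1} = (k - 4) a_k / (k+1)^2:
  a_1 = (0 - 4)(1) / 1^2 = -4/1 = -4
  a_2 = (1 - 4)(-4) / 2^2 = 12/4 = 3
  a_3 = (2 - 4)(3) / 3^2 = -6/9 = -2/3
  a_4 = (3 - 4)(-2/3) / 4^2 = (2/3)/16 = 1/24
Hence L_4(x) = x^4/24 - 2 x^3/3 + 3 x^2 - 4 x + 1.

L_4(x); series = x^4/24 - 2 x^3/3 + 3 x^2 - 4 x + 1


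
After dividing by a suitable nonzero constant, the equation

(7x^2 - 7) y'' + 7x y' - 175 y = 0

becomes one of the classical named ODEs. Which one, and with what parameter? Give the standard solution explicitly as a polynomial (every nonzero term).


All three coefficients share the factor -7; dividing through by -7 gives  (1 - x^2) y'' - x y' + 25 y = 0.
This matches the Chebyshev equation (1 - x^2) y'' - x y' + n^2 y = 0 (note the -x y' term, not -2x y') with n^2 = 25, so n = 5; the polynomial solution is T_5(x).
With y = sum_k a_k x^k, matching x^k gives (k+2)(k+1) a_{k+2} = (k^2 - n^2) a_k = (k - 5)(k + 5) a_k. The right side vanishes at k = 5, so the series with the parity of 5 terminates at degree 5.
Standard normalization: leading coefficient of T_n is 2^(n-1), so a_5 = 2^4 = 16. Work downward with a_k = (k+1)(k+2) a_{k+2} / ((k - 5)(k + 5)):
  a_3 = (4)(5)(16) / ((3 - 5)(3 + 5)) = 320/(-16) = -20
  a_1 = (2)(3)(-20) / ((1 - 5)(1 + 5)) = -120/(-24) = 5
Hence T_5(x) = 16 x^5 - 20 x^3 + 5 x.

T_5(x); series = 16 x^5 - 20 x^3 + 5 x


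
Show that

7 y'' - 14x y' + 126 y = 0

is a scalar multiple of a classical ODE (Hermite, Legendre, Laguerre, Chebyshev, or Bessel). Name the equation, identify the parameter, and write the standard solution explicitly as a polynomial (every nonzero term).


All three coefficients share the factor 7; dividing through by 7 gives  y'' - 2x y' + 18 y = 0.
This matches the Hermite equation y'' - 2x y' + 2n y = 0 with 2n = 18, so n = 9; the polynomial solution is H_9(x).
With y = sum_k a_k x^k, matching x^k gives (k+2)(k+1) a_{k+2} = 2(k - n) a_k = 2(k - 9) a_k. The right side vanishes at k = 9, so the series with the parity of 9 terminates at degree 9.
Standard normalization: leading coefficient of H_n is 2^n, so a_9 = 2^9 = 512. Work downward with a_k = (k+1)(k+2) a_{k+2} / (2(k - n)):
  a_7 = (8)(9)(512) / (2(7 - 9)) = 36864/(-4) = -9216
  a_5 = (6)(7)(-9216) / (2(5 - 9)) = -387072/(-8) = 48384
  a_3 = (4)(5)(48384) / (2(3 - 9)) = 967680/(-12) = -80640
  a_1 = (2)(3)(-80640) / (2(1 - 9)) = -483840/(-16) = 30240
Hence H_9(x) = 512 x^9 - 9216 x^7 + 48384 x^5 - 80640 x^3 + 30240 x.

H_9(x); series = 512 x^9 - 9216 x^7 + 48384 x^5 - 80640 x^3 + 30240 x


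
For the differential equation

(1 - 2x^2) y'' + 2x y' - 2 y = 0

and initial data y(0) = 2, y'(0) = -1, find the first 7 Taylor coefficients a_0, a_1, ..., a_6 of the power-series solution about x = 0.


Ansatz: y(x) = sum_{n>=0} a_n x^n, so y'(x) = sum_{n>=1} n a_n x^(n-1) and y''(x) = sum_{n>=2} n(n-1) a_n x^(n-2).
Substitute into P(x) y'' + Q(x) y' + R(x) y = 0 with P(x) = 1 - 2x^2, Q(x) = 2x, R(x) = -2, and match powers of x.
Initial conditions: a_0 = 2, a_1 = -1.
Setting the coefficient of each power of x to zero and solving order by order (substituting the coefficients already found):
  x^0: 2 a_2 - 2 a_0 = 0  ->  2 a_2 = 2 a_0 = 4  ->  a_2 = 2
  x^1: 6 a_3 = 0  ->  a_3 = 0
  x^2: 12 a_4 - 2 a_2 = 0  ->  12 a_4 = 2 a_2 = 4  ->  a_4 = 1/3
  x^3: 20 a_5 - 8 a_3 = 0  ->  20 a_5 = 8 a_3 = 0  ->  a_5 = 0
  x^4: 30 a_6 - 18 a_4 = 0  ->  30 a_6 = 18 a_4 = 6  ->  a_6 = 1/5
Truncated series: y(x) = 2 - x + 2 x^2 + (1/3) x^4 + (1/5) x^6 + O(x^7).

a_0 = 2; a_1 = -1; a_2 = 2; a_3 = 0; a_4 = 1/3; a_5 = 0; a_6 = 1/5


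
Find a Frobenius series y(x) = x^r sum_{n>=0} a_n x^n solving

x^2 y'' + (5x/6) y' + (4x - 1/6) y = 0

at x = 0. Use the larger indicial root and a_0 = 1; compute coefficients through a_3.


Write in Frobenius form y'' + (p(x)/x) y' + (q(x)/x^2) y = 0:
  p(x) = 5/6,  q(x) = 4x - 1/6.
Indicial equation: r(r-1) + (5/6) r + (-1/6) = 0 -> roots r_1 = 1/2, r_2 = -1/3.
Take r = r_1 = 1/2. Let y(x) = x^r sum_{n>=0} a_n x^n with a_0 = 1.
Substitute y = x^r sum a_n x^n and match x^{r+n}. The recurrence is
  D(n) a_n + 4 a_{n-1} = 0,  where D(n) = (r+n)(r+n-1) + (5/6)(r+n) + (-1/6).
  a_n = -4 / D(n) * a_{n-1}.
Since the indicial polynomial factors as (r - r_1)(r - r_2), D(n) = (r_1 + n - r_1)(r_1 + n - r_2) = n(n + 5/6).
Evaluating step by step (a_0 = 1):
  n = 1: D(1) = 1(1 + 5/6) = 11/6; numerator = -4(1) = -4; a_1 = (-4)/(11/6) = -24/11
  n = 2: D(2) = 2(2 + 5/6) = 17/3; numerator = -4(-24/11) = 96/11; a_2 = (96/11)/(17/3) = 288/187
  n = 3: D(3) = 3(3 + 5/6) = 23/2; numerator = -4(288/187) = -1152/187; a_3 = (-1152/187)/(23/2) = -2304/4301

r = 1/2; a_0 = 1; a_1 = -24/11; a_2 = 288/187; a_3 = -2304/4301


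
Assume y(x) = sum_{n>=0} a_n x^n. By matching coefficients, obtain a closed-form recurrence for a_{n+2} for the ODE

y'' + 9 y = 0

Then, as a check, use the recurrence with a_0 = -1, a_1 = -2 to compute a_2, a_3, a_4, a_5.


Substitute y = sum_n a_n x^n into y'' + (const) y = 0.
y''(x) = sum_{n>=0} (n+2)(n+1) a_{n+2} x^n.
The ODE becomes sum_n [(n+2)(n+1) a_{n+2} + 9 a_n] x^n = 0.
Setting each coefficient to zero gives the recurrence:
  (n+2)(n+1) a_{n+2} + 9 a_n = 0,
  a_{n+2} = -9 / ((n+1)(n+2)) a_n.

Check with a_0 = -1, a_1 = -2 (apply the recurrence for n = 0, 1, 2, 3): a_0 = -1, a_1 = -2, a_2 = 9/2, a_3 = 3, a_4 = -27/8, a_5 = -27/20.

a_{n+2} = -9/((n+1)(n+2)) * a_n; check: a_0 = -1, a_1 = -2, a_2 = 9/2, a_3 = 3, a_4 = -27/8, a_5 = -27/20


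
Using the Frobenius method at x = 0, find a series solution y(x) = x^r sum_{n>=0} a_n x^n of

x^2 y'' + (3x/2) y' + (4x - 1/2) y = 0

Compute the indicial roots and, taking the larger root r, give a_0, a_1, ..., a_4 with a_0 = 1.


Write in Frobenius form y'' + (p(x)/x) y' + (q(x)/x^2) y = 0:
  p(x) = 3/2,  q(x) = 4x - 1/2.
Indicial equation: r(r-1) + (3/2) r + (-1/2) = 0 -> roots r_1 = 1/2, r_2 = -1.
Take r = r_1 = 1/2. Let y(x) = x^r sum_{n>=0} a_n x^n with a_0 = 1.
Substitute y = x^r sum a_n x^n and match x^{r+n}. The recurrence is
  D(n) a_n + 4 a_{n-1} = 0,  where D(n) = (r+n)(r+n-1) + (3/2)(r+n) + (-1/2).
  a_n = -4 / D(n) * a_{n-1}.
Since the indicial polynomial factors as (r - r_1)(r - r_2), D(n) = (r_1 + n - r_1)(r_1 + n - r_2) = n(n + 3/2).
Evaluating step by step (a_0 = 1):
  n = 1: D(1) = 1(1 + 3/2) = 5/2; numerator = -4(1) = -4; a_1 = (-4)/(5/2) = -8/5
  n = 2: D(2) = 2(2 + 3/2) = 7; numerator = -4(-8/5) = 32/5; a_2 = (32/5)/(7) = 32/35
  n = 3: D(3) = 3(3 + 3/2) = 27/2; numerator = -4(32/35) = -128/35; a_3 = (-128/35)/(27/2) = -256/945
  n = 4: D(4) = 4(4 + 3/2) = 22; numerator = -4(-256/945) = 1024/945; a_4 = (1024/945)/(22) = 512/10395

r = 1/2; a_0 = 1; a_1 = -8/5; a_2 = 32/35; a_3 = -256/945; a_4 = 512/10395


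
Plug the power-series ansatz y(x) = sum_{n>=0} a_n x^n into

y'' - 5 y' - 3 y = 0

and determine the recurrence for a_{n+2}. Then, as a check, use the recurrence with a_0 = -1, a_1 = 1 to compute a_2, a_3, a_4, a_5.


Substitute y = sum_n a_n x^n.
y''(x) has coefficient (n+2)(n+1) a_{n+2} at x^n;
-5 y'(x) has coefficient -5 (n+1) a_{n+1} at x^n;
-3 y(x) has coefficient -3 a_n at x^n.
Matching x^n: (n+2)(n+1) a_{n+2} - 5 (n+1) a_{n+1} - 3 a_n = 0.
Thus a_{n+2} = [5 (n+1) a_{n+1} + 3 a_n] / ((n+1)(n+2)).

Check with a_0 = -1, a_1 = 1 (apply the recurrence for n = 0, 1, 2, 3): a_0 = -1, a_1 = 1, a_2 = 1, a_3 = 13/6, a_4 = 71/24, a_5 = 197/60.

a_(n+2) = [5 (n+1) a_(n+1) + 3 a_n] / ((n+1)(n+2)); check: a_0 = -1, a_1 = 1, a_2 = 1, a_3 = 13/6, a_4 = 71/24, a_5 = 197/60


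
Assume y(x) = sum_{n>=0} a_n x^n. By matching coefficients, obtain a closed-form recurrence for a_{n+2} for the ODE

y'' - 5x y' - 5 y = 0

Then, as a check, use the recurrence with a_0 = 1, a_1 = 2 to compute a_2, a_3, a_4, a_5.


Substitute y = sum_n a_n x^n.
y''(x) has coefficient (n+2)(n+1) a_{n+2} at x^n;
-5 x y'(x) has coefficient -5 n a_n at x^n (shift);
-5 y(x) has coefficient -5 a_n at x^n.
Matching x^n: (n+2)(n+1) a_{n+2} + (-5n - 5) a_n = 0.
Thus a_{n+2} = (5n + 5) / ((n+1)(n+2)) * a_n.

Check with a_0 = 1, a_1 = 2 (apply the recurrence for n = 0, 1, 2, 3): a_0 = 1, a_1 = 2, a_2 = 5/2, a_3 = 10/3, a_4 = 25/8, a_5 = 10/3.

a_(n+2) = (5n + 5) / ((n+1)(n+2)) * a_n; check: a_0 = 1, a_1 = 2, a_2 = 5/2, a_3 = 10/3, a_4 = 25/8, a_5 = 10/3


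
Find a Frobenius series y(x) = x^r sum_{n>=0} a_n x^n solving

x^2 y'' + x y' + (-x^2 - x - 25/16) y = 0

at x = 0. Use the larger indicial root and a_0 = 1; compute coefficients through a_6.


Write in Frobenius form y'' + (p(x)/x) y' + (q(x)/x^2) y = 0:
  p(x) = 1,  q(x) = -x^2 - x - 25/16.
Indicial equation: r(r-1) + (1) r + (-25/16) = 0 -> roots r_1 = 5/4, r_2 = -5/4.
Take r = r_1 = 5/4. Let y(x) = x^r sum_{n>=0} a_n x^n with a_0 = 1.
Substitute y = x^r sum a_n x^n and match x^{r+n}. The recurrence is
  D(n) a_n - 1 a_{n-1} - 1 a_{n-2} = 0,  where D(n) = (r+n)(r+n-1) + (1)(r+n) + (-25/16).
  a_n = [1 a_{n-1} + 1 a_{n-2}] / D(n).
Since the indicial polynomial factors as (r - r_1)(r - r_2), D(n) = (r_1 + n - r_1)(r_1 + n - r_2) = n(n + 5/2).
Evaluating step by step (a_0 = 1):
  n = 1: D(1) = 1(1 + 5/2) = 7/2; numerator = 1(1) = 1; a_1 = (1)/(7/2) = 2/7
  n = 2: D(2) = 2(2 + 5/2) = 9; numerator = 1(2/7) + 1(1) = 9/7; a_2 = (9/7)/(9) = 1/7
  n = 3: D(3) = 3(3 + 5/2) = 33/2; numerator = 1(1/7) + 1(2/7) = 3/7; a_3 = (3/7)/(33/2) = 2/77
  n = 4: D(4) = 4(4 + 5/2) = 26; numerator = 1(2/77) + 1(1/7) = 13/77; a_4 = (13/77)/(26) = 1/154
  n = 5: D(5) = 5(5 + 5/2) = 75/2; numerator = 1(1/154) + 1(2/77) = 5/154; a_5 = (5/154)/(75/2) = 1/1155
  n = 6: D(6) = 6(6 + 5/2) = 51; numerator = 1(1/1155) + 1(1/154) = 17/2310; a_6 = (17/2310)/(51) = 1/6930

r = 5/4; a_0 = 1; a_1 = 2/7; a_2 = 1/7; a_3 = 2/77; a_4 = 1/154; a_5 = 1/1155; a_6 = 1/6930


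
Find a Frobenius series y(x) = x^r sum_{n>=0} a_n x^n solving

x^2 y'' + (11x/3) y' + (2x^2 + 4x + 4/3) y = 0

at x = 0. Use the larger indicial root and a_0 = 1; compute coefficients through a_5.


Write in Frobenius form y'' + (p(x)/x) y' + (q(x)/x^2) y = 0:
  p(x) = 11/3,  q(x) = 2x^2 + 4x + 4/3.
Indicial equation: r(r-1) + (11/3) r + (4/3) = 0 -> roots r_1 = -2/3, r_2 = -2.
Take r = r_1 = -2/3. Let y(x) = x^r sum_{n>=0} a_n x^n with a_0 = 1.
Substitute y = x^r sum a_n x^n and match x^{r+n}. The recurrence is
  D(n) a_n + 4 a_{n-1} + 2 a_{n-2} = 0,  where D(n) = (r+n)(r+n-1) + (11/3)(r+n) + (4/3).
  a_n = [-4 a_{n-1} - 2 a_{n-2}] / D(n).
Since the indicial polynomial factors as (r - r_1)(r - r_2), D(n) = (r_1 + n - r_1)(r_1 + n - r_2) = n(n + 4/3).
Evaluating step by step (a_0 = 1):
  n = 1: D(1) = 1(1 + 4/3) = 7/3; numerator = -4(1) = -4; a_1 = (-4)/(7/3) = -12/7
  n = 2: D(2) = 2(2 + 4/3) = 20/3; numerator = -4(-12/7) - 2(1) = 34/7; a_2 = (34/7)/(20/3) = 51/70
  n = 3: D(3) = 3(3 + 4/3) = 13; numerator = -4(51/70) - 2(-12/7) = 18/35; a_3 = (18/35)/(13) = 18/455
  n = 4: D(4) = 4(4 + 4/3) = 64/3; numerator = -4(18/455) - 2(51/70) = -21/13; a_4 = (-21/13)/(64/3) = -63/832
  n = 5: D(5) = 5(5 + 4/3) = 95/3; numerator = -4(-63/832) - 2(18/455) = 1629/7280; a_5 = (1629/7280)/(95/3) = 4887/691600

r = -2/3; a_0 = 1; a_1 = -12/7; a_2 = 51/70; a_3 = 18/455; a_4 = -63/832; a_5 = 4887/691600


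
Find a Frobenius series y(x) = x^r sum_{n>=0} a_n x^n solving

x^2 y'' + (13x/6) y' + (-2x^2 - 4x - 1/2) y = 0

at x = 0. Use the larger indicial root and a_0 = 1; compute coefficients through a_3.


Write in Frobenius form y'' + (p(x)/x) y' + (q(x)/x^2) y = 0:
  p(x) = 13/6,  q(x) = -2x^2 - 4x - 1/2.
Indicial equation: r(r-1) + (13/6) r + (-1/2) = 0 -> roots r_1 = 1/3, r_2 = -3/2.
Take r = r_1 = 1/3. Let y(x) = x^r sum_{n>=0} a_n x^n with a_0 = 1.
Substitute y = x^r sum a_n x^n and match x^{r+n}. The recurrence is
  D(n) a_n - 4 a_{n-1} - 2 a_{n-2} = 0,  where D(n) = (r+n)(r+n-1) + (13/6)(r+n) + (-1/2).
  a_n = [4 a_{n-1} + 2 a_{n-2}] / D(n).
Since the indicial polynomial factors as (r - r_1)(r - r_2), D(n) = (r_1 + n - r_1)(r_1 + n - r_2) = n(n + 11/6).
Evaluating step by step (a_0 = 1):
  n = 1: D(1) = 1(1 + 11/6) = 17/6; numerator = 4(1) = 4; a_1 = (4)/(17/6) = 24/17
  n = 2: D(2) = 2(2 + 11/6) = 23/3; numerator = 4(24/17) + 2(1) = 130/17; a_2 = (130/17)/(23/3) = 390/391
  n = 3: D(3) = 3(3 + 11/6) = 29/2; numerator = 4(390/391) + 2(24/17) = 2664/391; a_3 = (2664/391)/(29/2) = 5328/11339

r = 1/3; a_0 = 1; a_1 = 24/17; a_2 = 390/391; a_3 = 5328/11339


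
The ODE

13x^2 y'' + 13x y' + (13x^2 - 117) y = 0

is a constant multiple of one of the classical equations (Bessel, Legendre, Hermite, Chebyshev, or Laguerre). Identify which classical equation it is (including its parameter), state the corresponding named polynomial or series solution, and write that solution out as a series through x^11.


All three coefficients share the factor 13; dividing through by 13 gives  x^2 y'' + x y' + (x^2 - 9) y = 0.
This matches the Bessel equation x^2 y'' + x y' + (x^2 - nu^2) y = 0 with nu^2 = 9, so nu = 3; the solution bounded at x = 0 is J_3(x).
Frobenius at x = 0: indicial roots ±nu; for r = nu the recurrence k(k + 2nu) c_k = -c_{k-2} gives the standard series J_nu(x) = sum_{k>=0} (-1)^k / (k! (k+nu)!) (x/2)^(2k+nu). Evaluate the first 5 terms:
  k = 0: (-1)^0 / (0! * 3! * 2^3) x^3 = 1/(1*6*8) x^3 = (1/48) x^3
  k = 1: (-1)^1 / (1! * 4! * 2^5) x^5 = -1/(1*24*32) x^5 = (-1/768) x^5
  k = 2: (-1)^2 / (2! * 5! * 2^7) x^7 = 1/(2*120*128) x^7 = (1/30720) x^7
  k = 3: (-1)^3 / (3! * 6! * 2^9) x^9 = -1/(6*720*512) x^9 = (-1/2211840) x^9
  k = 4: (-1)^4 / (4! * 7! * 2^11) x^11 = 1/(24*5040*2048) x^11 = (1/247726080) x^11
Hence J_3(x) = x^11/247726080 - x^9/2211840 + x^7/30720 - x^5/768 + x^3/48 + ....

J_3(x); series = x^11/247726080 - x^9/2211840 + x^7/30720 - x^5/768 + x^3/48


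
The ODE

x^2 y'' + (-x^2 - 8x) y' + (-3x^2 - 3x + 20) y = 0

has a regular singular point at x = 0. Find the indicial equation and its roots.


Divide by x^2 to reach normal form y'' + P_1(x) y' + P_2(x) y = 0 with P_1(x) = -1 - 8/x and P_2(x) = -3 - 3/x + 20/x^2.
x = 0 is a singular point because the y'-coefficient -1 - 8/x has a pole at x = 0 and the y-coefficient -3 - 3/x + 20/x^2 has a pole at x = 0.
It is a regular singular point because x P_1(x) = p(x) = -x - 8 and x^2 P_2(x) = q(x) = -3x^2 - 3x + 20 are polynomials, hence analytic at x = 0.
p(0) = -8,  q(0) = 20.
Indicial equation: r(r-1) + p(0) r + q(0) = 0, i.e. r^2 + (p(0) - 1) r + q(0) = 0, i.e. r^2 - 9 r + 20 = 0.
Discriminant: (-9)^2 - 4(20) = 1, so r = (9 ± 1)/2.
Solving: r_1 = 5, r_2 = 4.

indicial: r^2 - 9 r + 20 = 0; roots r_1 = 5, r_2 = 4


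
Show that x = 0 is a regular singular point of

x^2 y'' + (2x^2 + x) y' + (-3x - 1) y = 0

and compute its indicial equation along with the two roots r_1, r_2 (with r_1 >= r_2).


Divide by x^2 to reach normal form y'' + P_1(x) y' + P_2(x) y = 0 with P_1(x) = 2 + 1/x and P_2(x) = -3/x - 1/x^2.
x = 0 is a singular point because the y'-coefficient 2 + 1/x has a pole at x = 0 and the y-coefficient -3/x - 1/x^2 has a pole at x = 0.
It is a regular singular point because x P_1(x) = p(x) = 2x + 1 and x^2 P_2(x) = q(x) = -3x - 1 are polynomials, hence analytic at x = 0.
p(0) = 1,  q(0) = -1.
Indicial equation: r(r-1) + p(0) r + q(0) = 0, i.e. r^2 + (p(0) - 1) r + q(0) = 0, i.e. r^2 - 1 = 0.
Discriminant: (0)^2 - 4(-1) = 4, so r = (0 ± 2)/2.
Solving: r_1 = 1, r_2 = -1.

indicial: r^2 - 1 = 0; roots r_1 = 1, r_2 = -1


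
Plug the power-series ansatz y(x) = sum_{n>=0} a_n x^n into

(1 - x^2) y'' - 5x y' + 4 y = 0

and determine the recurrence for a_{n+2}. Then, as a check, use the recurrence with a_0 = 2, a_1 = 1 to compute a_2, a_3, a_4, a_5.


Substitute y = sum_n a_n x^n.
(1 - 1 x^2) y'' contributes (n+2)(n+1) a_{n+2} - n(n-1) a_n at x^n.
-5 x y'(x) contributes -5 n a_n at x^n.
4 y(x) contributes 4 a_n at x^n.
Matching x^n: (n+2)(n+1) a_{n+2} + (-n(n-1) - 5 n + 4) a_n = 0.
Thus a_{n+2} = (n(n-1) + 5 n - 4) / ((n+1)(n+2)) * a_n.

Check with a_0 = 2, a_1 = 1 (apply the recurrence for n = 0, 1, 2, 3): a_0 = 2, a_1 = 1, a_2 = -4, a_3 = 1/6, a_4 = -8/3, a_5 = 17/120.

a_(n+2) = (n(n-1) + 5 n - 4) / ((n+1)(n+2)) * a_n; check: a_0 = 2, a_1 = 1, a_2 = -4, a_3 = 1/6, a_4 = -8/3, a_5 = 17/120


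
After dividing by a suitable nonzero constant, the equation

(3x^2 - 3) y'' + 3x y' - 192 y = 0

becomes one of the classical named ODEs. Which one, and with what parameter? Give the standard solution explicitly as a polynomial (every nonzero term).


All three coefficients share the factor -3; dividing through by -3 gives  (1 - x^2) y'' - x y' + 64 y = 0.
This matches the Chebyshev equation (1 - x^2) y'' - x y' + n^2 y = 0 (note the -x y' term, not -2x y') with n^2 = 64, so n = 8; the polynomial solution is T_8(x).
With y = sum_k a_k x^k, matching x^k gives (k+2)(k+1) a_{k+2} = (k^2 - n^2) a_k = (k - 8)(k + 8) a_k. The right side vanishes at k = 8, so the series with the parity of 8 terminates at degree 8.
Standard normalization: leading coefficient of T_n is 2^(n-1), so a_8 = 2^7 = 128. Work downward with a_k = (k+1)(k+2) a_{k+2} / ((k - 8)(k + 8)):
  a_6 = (7)(8)(128) / ((6 - 8)(6 + 8)) = 7168/(-28) = -256
  a_4 = (5)(6)(-256) / ((4 - 8)(4 + 8)) = -7680/(-48) = 160
  a_2 = (3)(4)(160) / ((2 - 8)(2 + 8)) = 1920/(-60) = -32
  a_0 = (1)(2)(-32) / ((0 - 8)(0 + 8)) = -64/(-64) = 1
Hence T_8(x) = 128 x^8 - 256 x^6 + 160 x^4 - 32 x^2 + 1.

T_8(x); series = 128 x^8 - 256 x^6 + 160 x^4 - 32 x^2 + 1


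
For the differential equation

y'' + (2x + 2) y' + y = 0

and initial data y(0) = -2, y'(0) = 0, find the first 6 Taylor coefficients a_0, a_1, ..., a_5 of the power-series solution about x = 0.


Ansatz: y(x) = sum_{n>=0} a_n x^n, so y'(x) = sum_{n>=1} n a_n x^(n-1) and y''(x) = sum_{n>=2} n(n-1) a_n x^(n-2).
Substitute into P(x) y'' + Q(x) y' + R(x) y = 0 with P(x) = 1, Q(x) = 2x + 2, R(x) = 1, and match powers of x.
Initial conditions: a_0 = -2, a_1 = 0.
Setting the coefficient of each power of x to zero and solving order by order (substituting the coefficients already found):
  x^0: 2 a_2 + 2 a_1 + a_0 = 0  ->  2 a_2 = -2 a_1 - a_0 = 2  ->  a_2 = 1
  x^1: 6 a_3 + 4 a_2 + 3 a_1 = 0  ->  6 a_3 = -4 a_2 - 3 a_1 = -4  ->  a_3 = -2/3
  x^2: 12 a_4 + 6 a_3 + 5 a_2 = 0  ->  12 a_4 = -6 a_3 - 5 a_2 = -1  ->  a_4 = -1/12
  x^3: 20 a_5 + 8 a_4 + 7 a_3 = 0  ->  20 a_5 = -8 a_4 - 7 a_3 = 16/3  ->  a_5 = 4/15
Truncated series: y(x) = -2 + x^2 - (2/3) x^3 - (1/12) x^4 + (4/15) x^5 + O(x^6).

a_0 = -2; a_1 = 0; a_2 = 1; a_3 = -2/3; a_4 = -1/12; a_5 = 4/15


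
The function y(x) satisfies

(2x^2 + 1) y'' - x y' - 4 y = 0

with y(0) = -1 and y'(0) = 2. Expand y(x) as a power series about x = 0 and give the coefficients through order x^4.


Ansatz: y(x) = sum_{n>=0} a_n x^n, so y'(x) = sum_{n>=1} n a_n x^(n-1) and y''(x) = sum_{n>=2} n(n-1) a_n x^(n-2).
Substitute into P(x) y'' + Q(x) y' + R(x) y = 0 with P(x) = 2x^2 + 1, Q(x) = -x, R(x) = -4, and match powers of x.
Initial conditions: a_0 = -1, a_1 = 2.
Setting the coefficient of each power of x to zero and solving order by order (substituting the coefficients already found):
  x^0: 2 a_2 - 4 a_0 = 0  ->  2 a_2 = 4 a_0 = -4  ->  a_2 = -2
  x^1: 6 a_3 - 5 a_1 = 0  ->  6 a_3 = 5 a_1 = 10  ->  a_3 = 5/3
  x^2: 12 a_4 - 2 a_2 = 0  ->  12 a_4 = 2 a_2 = -4  ->  a_4 = -1/3
Truncated series: y(x) = -1 + 2 x - 2 x^2 + (5/3) x^3 - (1/3) x^4 + O(x^5).

a_0 = -1; a_1 = 2; a_2 = -2; a_3 = 5/3; a_4 = -1/3


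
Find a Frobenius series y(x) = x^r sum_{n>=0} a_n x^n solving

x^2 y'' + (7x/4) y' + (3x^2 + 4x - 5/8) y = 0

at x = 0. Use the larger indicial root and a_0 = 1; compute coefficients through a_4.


Write in Frobenius form y'' + (p(x)/x) y' + (q(x)/x^2) y = 0:
  p(x) = 7/4,  q(x) = 3x^2 + 4x - 5/8.
Indicial equation: r(r-1) + (7/4) r + (-5/8) = 0 -> roots r_1 = 1/2, r_2 = -5/4.
Take r = r_1 = 1/2. Let y(x) = x^r sum_{n>=0} a_n x^n with a_0 = 1.
Substitute y = x^r sum a_n x^n and match x^{r+n}. The recurrence is
  D(n) a_n + 4 a_{n-1} + 3 a_{n-2} = 0,  where D(n) = (r+n)(r+n-1) + (7/4)(r+n) + (-5/8).
  a_n = [-4 a_{n-1} - 3 a_{n-2}] / D(n).
Since the indicial polynomial factors as (r - r_1)(r - r_2), D(n) = (r_1 + n - r_1)(r_1 + n - r_2) = n(n + 7/4).
Evaluating step by step (a_0 = 1):
  n = 1: D(1) = 1(1 + 7/4) = 11/4; numerator = -4(1) = -4; a_1 = (-4)/(11/4) = -16/11
  n = 2: D(2) = 2(2 + 7/4) = 15/2; numerator = -4(-16/11) - 3(1) = 31/11; a_2 = (31/11)/(15/2) = 62/165
  n = 3: D(3) = 3(3 + 7/4) = 57/4; numerator = -4(62/165) - 3(-16/11) = 472/165; a_3 = (472/165)/(57/4) = 1888/9405
  n = 4: D(4) = 4(4 + 7/4) = 23; numerator = -4(1888/9405) - 3(62/165) = -18154/9405; a_4 = (-18154/9405)/(23) = -18154/216315

r = 1/2; a_0 = 1; a_1 = -16/11; a_2 = 62/165; a_3 = 1888/9405; a_4 = -18154/216315


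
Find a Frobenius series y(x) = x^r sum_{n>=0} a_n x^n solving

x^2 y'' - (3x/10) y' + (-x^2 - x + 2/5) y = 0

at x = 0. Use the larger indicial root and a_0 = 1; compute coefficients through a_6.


Write in Frobenius form y'' + (p(x)/x) y' + (q(x)/x^2) y = 0:
  p(x) = -3/10,  q(x) = -x^2 - x + 2/5.
Indicial equation: r(r-1) + (-3/10) r + (2/5) = 0 -> roots r_1 = 4/5, r_2 = 1/2.
Take r = r_1 = 4/5. Let y(x) = x^r sum_{n>=0} a_n x^n with a_0 = 1.
Substitute y = x^r sum a_n x^n and match x^{r+n}. The recurrence is
  D(n) a_n - 1 a_{n-1} - 1 a_{n-2} = 0,  where D(n) = (r+n)(r+n-1) + (-3/10)(r+n) + (2/5).
  a_n = [1 a_{n-1} + 1 a_{n-2}] / D(n).
Since the indicial polynomial factors as (r - r_1)(r - r_2), D(n) = (r_1 + n - r_1)(r_1 + n - r_2) = n(n + 3/10).
Evaluating step by step (a_0 = 1):
  n = 1: D(1) = 1(1 + 3/10) = 13/10; numerator = 1(1) = 1; a_1 = (1)/(13/10) = 10/13
  n = 2: D(2) = 2(2 + 3/10) = 23/5; numerator = 1(10/13) + 1(1) = 23/13; a_2 = (23/13)/(23/5) = 5/13
  n = 3: D(3) = 3(3 + 3/10) = 99/10; numerator = 1(5/13) + 1(10/13) = 15/13; a_3 = (15/13)/(99/10) = 50/429
  n = 4: D(4) = 4(4 + 3/10) = 86/5; numerator = 1(50/429) + 1(5/13) = 215/429; a_4 = (215/429)/(86/5) = 25/858
  n = 5: D(5) = 5(5 + 3/10) = 53/2; numerator = 1(25/858) + 1(50/429) = 125/858; a_5 = (125/858)/(53/2) = 125/22737
  n = 6: D(6) = 6(6 + 3/10) = 189/5; numerator = 1(125/22737) + 1(25/858) = 525/15158; a_6 = (525/15158)/(189/5) = 125/136422

r = 4/5; a_0 = 1; a_1 = 10/13; a_2 = 5/13; a_3 = 50/429; a_4 = 25/858; a_5 = 125/22737; a_6 = 125/136422


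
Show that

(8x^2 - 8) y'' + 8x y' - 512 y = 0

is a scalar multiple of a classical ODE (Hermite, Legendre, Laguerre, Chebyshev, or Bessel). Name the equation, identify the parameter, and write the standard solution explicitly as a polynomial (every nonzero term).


All three coefficients share the factor -8; dividing through by -8 gives  (1 - x^2) y'' - x y' + 64 y = 0.
This matches the Chebyshev equation (1 - x^2) y'' - x y' + n^2 y = 0 (note the -x y' term, not -2x y') with n^2 = 64, so n = 8; the polynomial solution is T_8(x).
With y = sum_k a_k x^k, matching x^k gives (k+2)(k+1) a_{k+2} = (k^2 - n^2) a_k = (k - 8)(k + 8) a_k. The right side vanishes at k = 8, so the series with the parity of 8 terminates at degree 8.
Standard normalization: leading coefficient of T_n is 2^(n-1), so a_8 = 2^7 = 128. Work downward with a_k = (k+1)(k+2) a_{k+2} / ((k - 8)(k + 8)):
  a_6 = (7)(8)(128) / ((6 - 8)(6 + 8)) = 7168/(-28) = -256
  a_4 = (5)(6)(-256) / ((4 - 8)(4 + 8)) = -7680/(-48) = 160
  a_2 = (3)(4)(160) / ((2 - 8)(2 + 8)) = 1920/(-60) = -32
  a_0 = (1)(2)(-32) / ((0 - 8)(0 + 8)) = -64/(-64) = 1
Hence T_8(x) = 128 x^8 - 256 x^6 + 160 x^4 - 32 x^2 + 1.

T_8(x); series = 128 x^8 - 256 x^6 + 160 x^4 - 32 x^2 + 1


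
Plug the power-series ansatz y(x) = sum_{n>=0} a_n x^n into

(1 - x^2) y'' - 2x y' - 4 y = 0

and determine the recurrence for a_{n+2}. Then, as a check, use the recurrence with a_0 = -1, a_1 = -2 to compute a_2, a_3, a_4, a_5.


Substitute y = sum_n a_n x^n.
(1 - 1 x^2) y'' contributes (n+2)(n+1) a_{n+2} - n(n-1) a_n at x^n.
-2 x y'(x) contributes -2 n a_n at x^n.
-4 y(x) contributes -4 a_n at x^n.
Matching x^n: (n+2)(n+1) a_{n+2} + (-n(n-1) - 2 n - 4) a_n = 0.
Thus a_{n+2} = (n(n-1) + 2 n + 4) / ((n+1)(n+2)) * a_n.

Check with a_0 = -1, a_1 = -2 (apply the recurrence for n = 0, 1, 2, 3): a_0 = -1, a_1 = -2, a_2 = -2, a_3 = -2, a_4 = -5/3, a_5 = -8/5.

a_(n+2) = (n(n-1) + 2 n + 4) / ((n+1)(n+2)) * a_n; check: a_0 = -1, a_1 = -2, a_2 = -2, a_3 = -2, a_4 = -5/3, a_5 = -8/5


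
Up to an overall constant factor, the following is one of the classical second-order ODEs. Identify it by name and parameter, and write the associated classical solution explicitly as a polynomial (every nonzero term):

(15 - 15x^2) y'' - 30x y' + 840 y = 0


All three coefficients share the factor 15; dividing through by 15 gives  (1 - x^2) y'' - 2x y' + 56 y = 0.
This matches the Legendre equation (1 - x^2) y'' - 2x y' + n(n+1) y = 0 (note the -2x y' term) with n(n+1) = 56, so n = 7; the polynomial solution is P_7(x).
With y = sum_k a_k x^k, matching x^k gives (k+2)(k+1) a_{k+2} = [k(k+1) - n(n+1)] a_k = (k - 7)(k + 8) a_k. The right side vanishes at k = 7, so the series with the parity of 7 terminates at degree 7.
Standard normalization (P_n(1) = 1): leading coefficient (2n)!/(2^n (n!)^2) = 87178291200/(128*25401600) = 429/16, so a_7 = 429/16. Work downward with a_k = (k+1)(k+2) a_{k+2} / ((k - 7)(k + 8)):
  a_5 = (6)(7)(429/16) / ((5 - 7)(5 + 8)) = (9009/8)/(-26) = -693/16
  a_3 = (4)(5)(-693/16) / ((3 - 7)(3 + 8)) = (-3465/4)/(-44) = 315/16
  a_1 = (2)(3)(315/16) / ((1 - 7)(1 + 8)) = (945/8)/(-54) = -35/16
Hence P_7(x) = 429 x^7/16 - 693 x^5/16 + 315 x^3/16 - 35 x/16.

P_7(x); series = 429 x^7/16 - 693 x^5/16 + 315 x^3/16 - 35 x/16


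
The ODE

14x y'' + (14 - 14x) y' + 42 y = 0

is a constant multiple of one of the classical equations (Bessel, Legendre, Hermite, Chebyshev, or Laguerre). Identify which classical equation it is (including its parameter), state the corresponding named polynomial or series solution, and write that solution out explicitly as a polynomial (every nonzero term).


All three coefficients share the factor 14; dividing through by 14 gives  x y'' + (1 - x) y' + 3 y = 0.
This matches the Laguerre equation x y'' + (1 - x) y' + n y = 0 with n = 3; the polynomial solution is L_3(x).
With y = sum_k a_k x^k, matching x^k gives (k+1)k a_{k+1} + (k+1) a_{k+1} - k a_k + n a_k = 0, i.e. (k+1)^2 a_{k+1} = (k - n) a_k = (k - 3) a_k. The right side vanishes at k = 3, so the series terminates at degree 3.
Standard normalization L_n(0) = 1 gives a_0 = 1. Work upward with a_{k+1} = (k - 3) a_k / (k+1)^2:
  a_1 = (0 - 3)(1) / 1^2 = -3/1 = -3
  a_2 = (1 - 3)(-3) / 2^2 = 6/4 = 3/2
  a_3 = (2 - 3)(3/2) / 3^2 = (-3/2)/9 = -1/6
Hence L_3(x) = -x^3/6 + 3 x^2/2 - 3 x + 1.

L_3(x); series = -x^3/6 + 3 x^2/2 - 3 x + 1


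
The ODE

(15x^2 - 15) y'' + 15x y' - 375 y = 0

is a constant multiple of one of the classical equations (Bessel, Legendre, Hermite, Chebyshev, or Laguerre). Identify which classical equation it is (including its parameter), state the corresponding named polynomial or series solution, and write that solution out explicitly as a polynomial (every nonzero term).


All three coefficients share the factor -15; dividing through by -15 gives  (1 - x^2) y'' - x y' + 25 y = 0.
This matches the Chebyshev equation (1 - x^2) y'' - x y' + n^2 y = 0 (note the -x y' term, not -2x y') with n^2 = 25, so n = 5; the polynomial solution is T_5(x).
With y = sum_k a_k x^k, matching x^k gives (k+2)(k+1) a_{k+2} = (k^2 - n^2) a_k = (k - 5)(k + 5) a_k. The right side vanishes at k = 5, so the series with the parity of 5 terminates at degree 5.
Standard normalization: leading coefficient of T_n is 2^(n-1), so a_5 = 2^4 = 16. Work downward with a_k = (k+1)(k+2) a_{k+2} / ((k - 5)(k + 5)):
  a_3 = (4)(5)(16) / ((3 - 5)(3 + 5)) = 320/(-16) = -20
  a_1 = (2)(3)(-20) / ((1 - 5)(1 + 5)) = -120/(-24) = 5
Hence T_5(x) = 16 x^5 - 20 x^3 + 5 x.

T_5(x); series = 16 x^5 - 20 x^3 + 5 x


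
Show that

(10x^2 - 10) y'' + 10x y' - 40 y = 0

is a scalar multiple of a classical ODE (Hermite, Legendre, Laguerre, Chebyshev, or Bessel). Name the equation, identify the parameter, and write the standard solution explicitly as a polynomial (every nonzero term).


All three coefficients share the factor -10; dividing through by -10 gives  (1 - x^2) y'' - x y' + 4 y = 0.
This matches the Chebyshev equation (1 - x^2) y'' - x y' + n^2 y = 0 (note the -x y' term, not -2x y') with n^2 = 4, so n = 2; the polynomial solution is T_2(x).
With y = sum_k a_k x^k, matching x^k gives (k+2)(k+1) a_{k+2} = (k^2 - n^2) a_k = (k - 2)(k + 2) a_k. The right side vanishes at k = 2, so the series with the parity of 2 terminates at degree 2.
Standard normalization: leading coefficient of T_n is 2^(n-1), so a_2 = 2^1 = 2. Work downward with a_k = (k+1)(k+2) a_{k+2} / ((k - 2)(k + 2)):
  a_0 = (1)(2)(2) / ((0 - 2)(0 + 2)) = 4/(-4) = -1
Hence T_2(x) = 2 x^2 - 1.

T_2(x); series = 2 x^2 - 1


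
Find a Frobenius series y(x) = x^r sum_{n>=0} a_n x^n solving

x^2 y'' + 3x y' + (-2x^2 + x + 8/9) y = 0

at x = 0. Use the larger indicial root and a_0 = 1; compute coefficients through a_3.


Write in Frobenius form y'' + (p(x)/x) y' + (q(x)/x^2) y = 0:
  p(x) = 3,  q(x) = -2x^2 + x + 8/9.
Indicial equation: r(r-1) + (3) r + (8/9) = 0 -> roots r_1 = -2/3, r_2 = -4/3.
Take r = r_1 = -2/3. Let y(x) = x^r sum_{n>=0} a_n x^n with a_0 = 1.
Substitute y = x^r sum a_n x^n and match x^{r+n}. The recurrence is
  D(n) a_n + 1 a_{n-1} - 2 a_{n-2} = 0,  where D(n) = (r+n)(r+n-1) + (3)(r+n) + (8/9).
  a_n = [-1 a_{n-1} + 2 a_{n-2}] / D(n).
Since the indicial polynomial factors as (r - r_1)(r - r_2), D(n) = (r_1 + n - r_1)(r_1 + n - r_2) = n(n + 2/3).
Evaluating step by step (a_0 = 1):
  n = 1: D(1) = 1(1 + 2/3) = 5/3; numerator = -1(1) = -1; a_1 = (-1)/(5/3) = -3/5
  n = 2: D(2) = 2(2 + 2/3) = 16/3; numerator = -1(-3/5) + 2(1) = 13/5; a_2 = (13/5)/(16/3) = 39/80
  n = 3: D(3) = 3(3 + 2/3) = 11; numerator = -1(39/80) + 2(-3/5) = -27/16; a_3 = (-27/16)/(11) = -27/176

r = -2/3; a_0 = 1; a_1 = -3/5; a_2 = 39/80; a_3 = -27/176
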